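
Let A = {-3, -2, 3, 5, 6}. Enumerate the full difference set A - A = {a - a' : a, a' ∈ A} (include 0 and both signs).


A - A = {a - a' : a, a' ∈ A}.
Compute a - a' for each ordered pair (a, a'):
a = -3: -3--3=0, -3--2=-1, -3-3=-6, -3-5=-8, -3-6=-9
a = -2: -2--3=1, -2--2=0, -2-3=-5, -2-5=-7, -2-6=-8
a = 3: 3--3=6, 3--2=5, 3-3=0, 3-5=-2, 3-6=-3
a = 5: 5--3=8, 5--2=7, 5-3=2, 5-5=0, 5-6=-1
a = 6: 6--3=9, 6--2=8, 6-3=3, 6-5=1, 6-6=0
Collecting distinct values (and noting 0 appears from a-a):
A - A = {-9, -8, -7, -6, -5, -3, -2, -1, 0, 1, 2, 3, 5, 6, 7, 8, 9}
|A - A| = 17

A - A = {-9, -8, -7, -6, -5, -3, -2, -1, 0, 1, 2, 3, 5, 6, 7, 8, 9}


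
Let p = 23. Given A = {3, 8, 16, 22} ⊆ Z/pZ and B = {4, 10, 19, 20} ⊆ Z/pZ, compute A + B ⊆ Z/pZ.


Work in Z/23Z: reduce every sum a + b modulo 23.
Enumerate all 16 pairs:
a = 3: 3+4=7, 3+10=13, 3+19=22, 3+20=0
a = 8: 8+4=12, 8+10=18, 8+19=4, 8+20=5
a = 16: 16+4=20, 16+10=3, 16+19=12, 16+20=13
a = 22: 22+4=3, 22+10=9, 22+19=18, 22+20=19
Distinct residues collected: {0, 3, 4, 5, 7, 9, 12, 13, 18, 19, 20, 22}
|A + B| = 12 (out of 23 total residues).

A + B = {0, 3, 4, 5, 7, 9, 12, 13, 18, 19, 20, 22}


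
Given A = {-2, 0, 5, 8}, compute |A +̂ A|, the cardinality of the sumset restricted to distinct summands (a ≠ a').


Restricted sumset: A +̂ A = {a + a' : a ∈ A, a' ∈ A, a ≠ a'}.
Equivalently, take A + A and drop any sum 2a that is achievable ONLY as a + a for a ∈ A (i.e. sums representable only with equal summands).
Enumerate pairs (a, a') with a < a' (symmetric, so each unordered pair gives one sum; this covers all a ≠ a'):
  -2 + 0 = -2
  -2 + 5 = 3
  -2 + 8 = 6
  0 + 5 = 5
  0 + 8 = 8
  5 + 8 = 13
Collected distinct sums: {-2, 3, 5, 6, 8, 13}
|A +̂ A| = 6
(Reference bound: |A +̂ A| ≥ 2|A| - 3 for |A| ≥ 2, with |A| = 4 giving ≥ 5.)

|A +̂ A| = 6


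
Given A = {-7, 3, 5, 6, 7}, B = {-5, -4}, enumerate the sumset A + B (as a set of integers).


A + B = {a + b : a ∈ A, b ∈ B}.
Enumerate all |A|·|B| = 5·2 = 10 pairs (a, b) and collect distinct sums.
a = -7: -7+-5=-12, -7+-4=-11
a = 3: 3+-5=-2, 3+-4=-1
a = 5: 5+-5=0, 5+-4=1
a = 6: 6+-5=1, 6+-4=2
a = 7: 7+-5=2, 7+-4=3
Collecting distinct sums: A + B = {-12, -11, -2, -1, 0, 1, 2, 3}
|A + B| = 8

A + B = {-12, -11, -2, -1, 0, 1, 2, 3}


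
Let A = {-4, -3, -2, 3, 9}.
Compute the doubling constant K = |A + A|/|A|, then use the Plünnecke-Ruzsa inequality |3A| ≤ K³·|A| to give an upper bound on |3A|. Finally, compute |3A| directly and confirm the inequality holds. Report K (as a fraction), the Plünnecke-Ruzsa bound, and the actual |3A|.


|A| = 5.
Step 1: Compute A + A by enumerating all 25 pairs.
A + A = {-8, -7, -6, -5, -4, -1, 0, 1, 5, 6, 7, 12, 18}, so |A + A| = 13.
Step 2: Doubling constant K = |A + A|/|A| = 13/5 = 13/5 ≈ 2.6000.
Step 3: Plünnecke-Ruzsa gives |3A| ≤ K³·|A| = (2.6000)³ · 5 ≈ 87.8800.
Step 4: Compute 3A = A + A + A directly by enumerating all triples (a,b,c) ∈ A³; |3A| = 25.
Step 5: Check 25 ≤ 87.8800? Yes ✓.

K = 13/5, Plünnecke-Ruzsa bound K³|A| ≈ 87.8800, |3A| = 25, inequality holds.


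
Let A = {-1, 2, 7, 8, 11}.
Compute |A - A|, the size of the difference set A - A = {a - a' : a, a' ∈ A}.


A - A = {a - a' : a, a' ∈ A}; |A| = 5.
Bounds: 2|A|-1 ≤ |A - A| ≤ |A|² - |A| + 1, i.e. 9 ≤ |A - A| ≤ 21.
Note: 0 ∈ A - A always (from a - a). The set is symmetric: if d ∈ A - A then -d ∈ A - A.
Enumerate nonzero differences d = a - a' with a > a' (then include -d):
Positive differences: {1, 3, 4, 5, 6, 8, 9, 12}
Full difference set: {0} ∪ (positive diffs) ∪ (negative diffs).
|A - A| = 1 + 2·8 = 17 (matches direct enumeration: 17).

|A - A| = 17


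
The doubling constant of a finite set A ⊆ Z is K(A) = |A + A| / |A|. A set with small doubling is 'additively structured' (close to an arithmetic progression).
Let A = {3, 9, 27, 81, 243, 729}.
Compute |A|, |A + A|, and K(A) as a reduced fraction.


|A| = 6.
Compute A + A by enumerating all 36 pairs.
A + A = {6, 12, 18, 30, 36, 54, 84, 90, 108, 162, 246, 252, 270, 324, 486, 732, 738, 756, 810, 972, 1458}, so |A + A| = 21.
K = |A + A| / |A| = 21/6 = 7/2 ≈ 3.5000.
Reference: AP of size 6 gives K = 11/6 ≈ 1.8333; a fully generic set of size 6 gives K ≈ 3.5000.

|A| = 6, |A + A| = 21, K = 21/6 = 7/2.


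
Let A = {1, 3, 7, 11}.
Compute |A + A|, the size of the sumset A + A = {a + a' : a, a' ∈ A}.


A + A = {a + a' : a, a' ∈ A}; |A| = 4.
General bounds: 2|A| - 1 ≤ |A + A| ≤ |A|(|A|+1)/2, i.e. 7 ≤ |A + A| ≤ 10.
Lower bound 2|A|-1 is attained iff A is an arithmetic progression.
Enumerate sums a + a' for a ≤ a' (symmetric, so this suffices):
a = 1: 1+1=2, 1+3=4, 1+7=8, 1+11=12
a = 3: 3+3=6, 3+7=10, 3+11=14
a = 7: 7+7=14, 7+11=18
a = 11: 11+11=22
Distinct sums: {2, 4, 6, 8, 10, 12, 14, 18, 22}
|A + A| = 9

|A + A| = 9


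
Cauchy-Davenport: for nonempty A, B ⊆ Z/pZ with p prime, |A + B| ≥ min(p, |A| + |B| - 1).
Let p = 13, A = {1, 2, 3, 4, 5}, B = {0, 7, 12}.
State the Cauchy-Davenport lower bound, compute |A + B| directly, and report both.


Cauchy-Davenport: |A + B| ≥ min(p, |A| + |B| - 1) for A, B nonempty in Z/pZ.
|A| = 5, |B| = 3, p = 13.
CD lower bound = min(13, 5 + 3 - 1) = min(13, 7) = 7.
Compute A + B mod 13 directly:
a = 1: 1+0=1, 1+7=8, 1+12=0
a = 2: 2+0=2, 2+7=9, 2+12=1
a = 3: 3+0=3, 3+7=10, 3+12=2
a = 4: 4+0=4, 4+7=11, 4+12=3
a = 5: 5+0=5, 5+7=12, 5+12=4
A + B = {0, 1, 2, 3, 4, 5, 8, 9, 10, 11, 12}, so |A + B| = 11.
Verify: 11 ≥ 7? Yes ✓.

CD lower bound = 7, actual |A + B| = 11.


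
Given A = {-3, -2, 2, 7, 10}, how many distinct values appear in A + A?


A + A = {a + a' : a, a' ∈ A}; |A| = 5.
General bounds: 2|A| - 1 ≤ |A + A| ≤ |A|(|A|+1)/2, i.e. 9 ≤ |A + A| ≤ 15.
Lower bound 2|A|-1 is attained iff A is an arithmetic progression.
Enumerate sums a + a' for a ≤ a' (symmetric, so this suffices):
a = -3: -3+-3=-6, -3+-2=-5, -3+2=-1, -3+7=4, -3+10=7
a = -2: -2+-2=-4, -2+2=0, -2+7=5, -2+10=8
a = 2: 2+2=4, 2+7=9, 2+10=12
a = 7: 7+7=14, 7+10=17
a = 10: 10+10=20
Distinct sums: {-6, -5, -4, -1, 0, 4, 5, 7, 8, 9, 12, 14, 17, 20}
|A + A| = 14

|A + A| = 14


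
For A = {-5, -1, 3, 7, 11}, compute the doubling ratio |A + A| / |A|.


|A| = 5.
Compute A + A by enumerating all 25 pairs.
A + A = {-10, -6, -2, 2, 6, 10, 14, 18, 22}, so |A + A| = 9.
K = |A + A| / |A| = 9/5 (already in lowest terms) ≈ 1.8000.
Reference: AP of size 5 gives K = 9/5 ≈ 1.8000; a fully generic set of size 5 gives K ≈ 3.0000.

|A| = 5, |A + A| = 9, K = 9/5.


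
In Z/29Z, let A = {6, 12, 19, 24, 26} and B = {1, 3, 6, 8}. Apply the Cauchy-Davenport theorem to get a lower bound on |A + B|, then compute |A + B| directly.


Cauchy-Davenport: |A + B| ≥ min(p, |A| + |B| - 1) for A, B nonempty in Z/pZ.
|A| = 5, |B| = 4, p = 29.
CD lower bound = min(29, 5 + 4 - 1) = min(29, 8) = 8.
Compute A + B mod 29 directly:
a = 6: 6+1=7, 6+3=9, 6+6=12, 6+8=14
a = 12: 12+1=13, 12+3=15, 12+6=18, 12+8=20
a = 19: 19+1=20, 19+3=22, 19+6=25, 19+8=27
a = 24: 24+1=25, 24+3=27, 24+6=1, 24+8=3
a = 26: 26+1=27, 26+3=0, 26+6=3, 26+8=5
A + B = {0, 1, 3, 5, 7, 9, 12, 13, 14, 15, 18, 20, 22, 25, 27}, so |A + B| = 15.
Verify: 15 ≥ 8? Yes ✓.

CD lower bound = 8, actual |A + B| = 15.


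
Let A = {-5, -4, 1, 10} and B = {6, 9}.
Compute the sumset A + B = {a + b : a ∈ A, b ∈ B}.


A + B = {a + b : a ∈ A, b ∈ B}.
Enumerate all |A|·|B| = 4·2 = 8 pairs (a, b) and collect distinct sums.
a = -5: -5+6=1, -5+9=4
a = -4: -4+6=2, -4+9=5
a = 1: 1+6=7, 1+9=10
a = 10: 10+6=16, 10+9=19
Collecting distinct sums: A + B = {1, 2, 4, 5, 7, 10, 16, 19}
|A + B| = 8

A + B = {1, 2, 4, 5, 7, 10, 16, 19}


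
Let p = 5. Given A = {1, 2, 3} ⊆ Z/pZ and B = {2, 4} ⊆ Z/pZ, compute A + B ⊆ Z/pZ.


Work in Z/5Z: reduce every sum a + b modulo 5.
Enumerate all 6 pairs:
a = 1: 1+2=3, 1+4=0
a = 2: 2+2=4, 2+4=1
a = 3: 3+2=0, 3+4=2
Distinct residues collected: {0, 1, 2, 3, 4}
|A + B| = 5 (out of 5 total residues).

A + B = {0, 1, 2, 3, 4}


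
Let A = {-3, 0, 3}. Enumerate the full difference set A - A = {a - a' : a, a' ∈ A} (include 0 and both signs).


A - A = {a - a' : a, a' ∈ A}.
Compute a - a' for each ordered pair (a, a'):
a = -3: -3--3=0, -3-0=-3, -3-3=-6
a = 0: 0--3=3, 0-0=0, 0-3=-3
a = 3: 3--3=6, 3-0=3, 3-3=0
Collecting distinct values (and noting 0 appears from a-a):
A - A = {-6, -3, 0, 3, 6}
|A - A| = 5

A - A = {-6, -3, 0, 3, 6}


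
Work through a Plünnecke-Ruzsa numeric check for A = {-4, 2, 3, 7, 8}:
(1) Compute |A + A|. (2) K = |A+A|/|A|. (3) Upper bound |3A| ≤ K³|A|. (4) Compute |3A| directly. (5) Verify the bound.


|A| = 5.
Step 1: Compute A + A by enumerating all 25 pairs.
A + A = {-8, -2, -1, 3, 4, 5, 6, 9, 10, 11, 14, 15, 16}, so |A + A| = 13.
Step 2: Doubling constant K = |A + A|/|A| = 13/5 = 13/5 ≈ 2.6000.
Step 3: Plünnecke-Ruzsa gives |3A| ≤ K³·|A| = (2.6000)³ · 5 ≈ 87.8800.
Step 4: Compute 3A = A + A + A directly by enumerating all triples (a,b,c) ∈ A³; |3A| = 25.
Step 5: Check 25 ≤ 87.8800? Yes ✓.

K = 13/5, Plünnecke-Ruzsa bound K³|A| ≈ 87.8800, |3A| = 25, inequality holds.


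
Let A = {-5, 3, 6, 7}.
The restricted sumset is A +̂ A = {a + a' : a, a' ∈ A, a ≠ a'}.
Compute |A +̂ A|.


Restricted sumset: A +̂ A = {a + a' : a ∈ A, a' ∈ A, a ≠ a'}.
Equivalently, take A + A and drop any sum 2a that is achievable ONLY as a + a for a ∈ A (i.e. sums representable only with equal summands).
Enumerate pairs (a, a') with a < a' (symmetric, so each unordered pair gives one sum; this covers all a ≠ a'):
  -5 + 3 = -2
  -5 + 6 = 1
  -5 + 7 = 2
  3 + 6 = 9
  3 + 7 = 10
  6 + 7 = 13
Collected distinct sums: {-2, 1, 2, 9, 10, 13}
|A +̂ A| = 6
(Reference bound: |A +̂ A| ≥ 2|A| - 3 for |A| ≥ 2, with |A| = 4 giving ≥ 5.)

|A +̂ A| = 6


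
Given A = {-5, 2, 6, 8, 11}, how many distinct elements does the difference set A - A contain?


A - A = {a - a' : a, a' ∈ A}; |A| = 5.
Bounds: 2|A|-1 ≤ |A - A| ≤ |A|² - |A| + 1, i.e. 9 ≤ |A - A| ≤ 21.
Note: 0 ∈ A - A always (from a - a). The set is symmetric: if d ∈ A - A then -d ∈ A - A.
Enumerate nonzero differences d = a - a' with a > a' (then include -d):
Positive differences: {2, 3, 4, 5, 6, 7, 9, 11, 13, 16}
Full difference set: {0} ∪ (positive diffs) ∪ (negative diffs).
|A - A| = 1 + 2·10 = 21 (matches direct enumeration: 21).

|A - A| = 21


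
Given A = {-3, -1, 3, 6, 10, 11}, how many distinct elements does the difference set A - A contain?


A - A = {a - a' : a, a' ∈ A}; |A| = 6.
Bounds: 2|A|-1 ≤ |A - A| ≤ |A|² - |A| + 1, i.e. 11 ≤ |A - A| ≤ 31.
Note: 0 ∈ A - A always (from a - a). The set is symmetric: if d ∈ A - A then -d ∈ A - A.
Enumerate nonzero differences d = a - a' with a > a' (then include -d):
Positive differences: {1, 2, 3, 4, 5, 6, 7, 8, 9, 11, 12, 13, 14}
Full difference set: {0} ∪ (positive diffs) ∪ (negative diffs).
|A - A| = 1 + 2·13 = 27 (matches direct enumeration: 27).

|A - A| = 27


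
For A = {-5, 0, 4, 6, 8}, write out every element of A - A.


A - A = {a - a' : a, a' ∈ A}.
Compute a - a' for each ordered pair (a, a'):
a = -5: -5--5=0, -5-0=-5, -5-4=-9, -5-6=-11, -5-8=-13
a = 0: 0--5=5, 0-0=0, 0-4=-4, 0-6=-6, 0-8=-8
a = 4: 4--5=9, 4-0=4, 4-4=0, 4-6=-2, 4-8=-4
a = 6: 6--5=11, 6-0=6, 6-4=2, 6-6=0, 6-8=-2
a = 8: 8--5=13, 8-0=8, 8-4=4, 8-6=2, 8-8=0
Collecting distinct values (and noting 0 appears from a-a):
A - A = {-13, -11, -9, -8, -6, -5, -4, -2, 0, 2, 4, 5, 6, 8, 9, 11, 13}
|A - A| = 17

A - A = {-13, -11, -9, -8, -6, -5, -4, -2, 0, 2, 4, 5, 6, 8, 9, 11, 13}


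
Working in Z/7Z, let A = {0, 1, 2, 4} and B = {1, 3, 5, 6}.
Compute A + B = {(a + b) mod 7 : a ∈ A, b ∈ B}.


Work in Z/7Z: reduce every sum a + b modulo 7.
Enumerate all 16 pairs:
a = 0: 0+1=1, 0+3=3, 0+5=5, 0+6=6
a = 1: 1+1=2, 1+3=4, 1+5=6, 1+6=0
a = 2: 2+1=3, 2+3=5, 2+5=0, 2+6=1
a = 4: 4+1=5, 4+3=0, 4+5=2, 4+6=3
Distinct residues collected: {0, 1, 2, 3, 4, 5, 6}
|A + B| = 7 (out of 7 total residues).

A + B = {0, 1, 2, 3, 4, 5, 6}


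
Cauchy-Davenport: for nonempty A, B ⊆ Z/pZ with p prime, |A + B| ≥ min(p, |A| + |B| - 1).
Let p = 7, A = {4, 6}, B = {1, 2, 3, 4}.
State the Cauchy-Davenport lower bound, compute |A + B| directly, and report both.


Cauchy-Davenport: |A + B| ≥ min(p, |A| + |B| - 1) for A, B nonempty in Z/pZ.
|A| = 2, |B| = 4, p = 7.
CD lower bound = min(7, 2 + 4 - 1) = min(7, 5) = 5.
Compute A + B mod 7 directly:
a = 4: 4+1=5, 4+2=6, 4+3=0, 4+4=1
a = 6: 6+1=0, 6+2=1, 6+3=2, 6+4=3
A + B = {0, 1, 2, 3, 5, 6}, so |A + B| = 6.
Verify: 6 ≥ 5? Yes ✓.

CD lower bound = 5, actual |A + B| = 6.


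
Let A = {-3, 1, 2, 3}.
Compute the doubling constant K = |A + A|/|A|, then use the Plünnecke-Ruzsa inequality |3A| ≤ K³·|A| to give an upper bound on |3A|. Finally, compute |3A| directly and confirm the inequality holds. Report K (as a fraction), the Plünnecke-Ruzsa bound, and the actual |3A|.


|A| = 4.
Step 1: Compute A + A by enumerating all 16 pairs.
A + A = {-6, -2, -1, 0, 2, 3, 4, 5, 6}, so |A + A| = 9.
Step 2: Doubling constant K = |A + A|/|A| = 9/4 = 9/4 ≈ 2.2500.
Step 3: Plünnecke-Ruzsa gives |3A| ≤ K³·|A| = (2.2500)³ · 4 ≈ 45.5625.
Step 4: Compute 3A = A + A + A directly by enumerating all triples (a,b,c) ∈ A³; |3A| = 15.
Step 5: Check 15 ≤ 45.5625? Yes ✓.

K = 9/4, Plünnecke-Ruzsa bound K³|A| ≈ 45.5625, |3A| = 15, inequality holds.


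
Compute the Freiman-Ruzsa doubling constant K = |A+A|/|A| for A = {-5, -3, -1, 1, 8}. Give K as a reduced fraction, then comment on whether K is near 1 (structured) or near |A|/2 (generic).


|A| = 5.
Compute A + A by enumerating all 25 pairs.
A + A = {-10, -8, -6, -4, -2, 0, 2, 3, 5, 7, 9, 16}, so |A + A| = 12.
K = |A + A| / |A| = 12/5 (already in lowest terms) ≈ 2.4000.
Reference: AP of size 5 gives K = 9/5 ≈ 1.8000; a fully generic set of size 5 gives K ≈ 3.0000.

|A| = 5, |A + A| = 12, K = 12/5.


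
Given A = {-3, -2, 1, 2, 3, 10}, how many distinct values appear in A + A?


A + A = {a + a' : a, a' ∈ A}; |A| = 6.
General bounds: 2|A| - 1 ≤ |A + A| ≤ |A|(|A|+1)/2, i.e. 11 ≤ |A + A| ≤ 21.
Lower bound 2|A|-1 is attained iff A is an arithmetic progression.
Enumerate sums a + a' for a ≤ a' (symmetric, so this suffices):
a = -3: -3+-3=-6, -3+-2=-5, -3+1=-2, -3+2=-1, -3+3=0, -3+10=7
a = -2: -2+-2=-4, -2+1=-1, -2+2=0, -2+3=1, -2+10=8
a = 1: 1+1=2, 1+2=3, 1+3=4, 1+10=11
a = 2: 2+2=4, 2+3=5, 2+10=12
a = 3: 3+3=6, 3+10=13
a = 10: 10+10=20
Distinct sums: {-6, -5, -4, -2, -1, 0, 1, 2, 3, 4, 5, 6, 7, 8, 11, 12, 13, 20}
|A + A| = 18

|A + A| = 18


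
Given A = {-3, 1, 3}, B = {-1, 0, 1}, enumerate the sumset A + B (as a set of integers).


A + B = {a + b : a ∈ A, b ∈ B}.
Enumerate all |A|·|B| = 3·3 = 9 pairs (a, b) and collect distinct sums.
a = -3: -3+-1=-4, -3+0=-3, -3+1=-2
a = 1: 1+-1=0, 1+0=1, 1+1=2
a = 3: 3+-1=2, 3+0=3, 3+1=4
Collecting distinct sums: A + B = {-4, -3, -2, 0, 1, 2, 3, 4}
|A + B| = 8

A + B = {-4, -3, -2, 0, 1, 2, 3, 4}


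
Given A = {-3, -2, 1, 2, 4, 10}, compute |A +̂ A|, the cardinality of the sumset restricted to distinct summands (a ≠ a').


Restricted sumset: A +̂ A = {a + a' : a ∈ A, a' ∈ A, a ≠ a'}.
Equivalently, take A + A and drop any sum 2a that is achievable ONLY as a + a for a ∈ A (i.e. sums representable only with equal summands).
Enumerate pairs (a, a') with a < a' (symmetric, so each unordered pair gives one sum; this covers all a ≠ a'):
  -3 + -2 = -5
  -3 + 1 = -2
  -3 + 2 = -1
  -3 + 4 = 1
  -3 + 10 = 7
  -2 + 1 = -1
  -2 + 2 = 0
  -2 + 4 = 2
  -2 + 10 = 8
  1 + 2 = 3
  1 + 4 = 5
  1 + 10 = 11
  2 + 4 = 6
  2 + 10 = 12
  4 + 10 = 14
Collected distinct sums: {-5, -2, -1, 0, 1, 2, 3, 5, 6, 7, 8, 11, 12, 14}
|A +̂ A| = 14
(Reference bound: |A +̂ A| ≥ 2|A| - 3 for |A| ≥ 2, with |A| = 6 giving ≥ 9.)

|A +̂ A| = 14


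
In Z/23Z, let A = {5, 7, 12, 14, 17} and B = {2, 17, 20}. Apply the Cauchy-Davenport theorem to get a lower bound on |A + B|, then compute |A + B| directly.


Cauchy-Davenport: |A + B| ≥ min(p, |A| + |B| - 1) for A, B nonempty in Z/pZ.
|A| = 5, |B| = 3, p = 23.
CD lower bound = min(23, 5 + 3 - 1) = min(23, 7) = 7.
Compute A + B mod 23 directly:
a = 5: 5+2=7, 5+17=22, 5+20=2
a = 7: 7+2=9, 7+17=1, 7+20=4
a = 12: 12+2=14, 12+17=6, 12+20=9
a = 14: 14+2=16, 14+17=8, 14+20=11
a = 17: 17+2=19, 17+17=11, 17+20=14
A + B = {1, 2, 4, 6, 7, 8, 9, 11, 14, 16, 19, 22}, so |A + B| = 12.
Verify: 12 ≥ 7? Yes ✓.

CD lower bound = 7, actual |A + B| = 12.


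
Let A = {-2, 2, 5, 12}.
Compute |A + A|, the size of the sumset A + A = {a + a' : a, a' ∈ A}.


A + A = {a + a' : a, a' ∈ A}; |A| = 4.
General bounds: 2|A| - 1 ≤ |A + A| ≤ |A|(|A|+1)/2, i.e. 7 ≤ |A + A| ≤ 10.
Lower bound 2|A|-1 is attained iff A is an arithmetic progression.
Enumerate sums a + a' for a ≤ a' (symmetric, so this suffices):
a = -2: -2+-2=-4, -2+2=0, -2+5=3, -2+12=10
a = 2: 2+2=4, 2+5=7, 2+12=14
a = 5: 5+5=10, 5+12=17
a = 12: 12+12=24
Distinct sums: {-4, 0, 3, 4, 7, 10, 14, 17, 24}
|A + A| = 9

|A + A| = 9


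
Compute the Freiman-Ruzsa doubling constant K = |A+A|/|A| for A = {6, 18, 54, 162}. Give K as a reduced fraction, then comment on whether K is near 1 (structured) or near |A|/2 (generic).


|A| = 4.
Compute A + A by enumerating all 16 pairs.
A + A = {12, 24, 36, 60, 72, 108, 168, 180, 216, 324}, so |A + A| = 10.
K = |A + A| / |A| = 10/4 = 5/2 ≈ 2.5000.
Reference: AP of size 4 gives K = 7/4 ≈ 1.7500; a fully generic set of size 4 gives K ≈ 2.5000.

|A| = 4, |A + A| = 10, K = 10/4 = 5/2.


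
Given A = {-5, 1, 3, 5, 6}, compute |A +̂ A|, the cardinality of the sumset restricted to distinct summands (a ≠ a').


Restricted sumset: A +̂ A = {a + a' : a ∈ A, a' ∈ A, a ≠ a'}.
Equivalently, take A + A and drop any sum 2a that is achievable ONLY as a + a for a ∈ A (i.e. sums representable only with equal summands).
Enumerate pairs (a, a') with a < a' (symmetric, so each unordered pair gives one sum; this covers all a ≠ a'):
  -5 + 1 = -4
  -5 + 3 = -2
  -5 + 5 = 0
  -5 + 6 = 1
  1 + 3 = 4
  1 + 5 = 6
  1 + 6 = 7
  3 + 5 = 8
  3 + 6 = 9
  5 + 6 = 11
Collected distinct sums: {-4, -2, 0, 1, 4, 6, 7, 8, 9, 11}
|A +̂ A| = 10
(Reference bound: |A +̂ A| ≥ 2|A| - 3 for |A| ≥ 2, with |A| = 5 giving ≥ 7.)

|A +̂ A| = 10


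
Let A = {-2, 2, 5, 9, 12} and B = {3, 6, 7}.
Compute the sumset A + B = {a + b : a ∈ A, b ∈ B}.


A + B = {a + b : a ∈ A, b ∈ B}.
Enumerate all |A|·|B| = 5·3 = 15 pairs (a, b) and collect distinct sums.
a = -2: -2+3=1, -2+6=4, -2+7=5
a = 2: 2+3=5, 2+6=8, 2+7=9
a = 5: 5+3=8, 5+6=11, 5+7=12
a = 9: 9+3=12, 9+6=15, 9+7=16
a = 12: 12+3=15, 12+6=18, 12+7=19
Collecting distinct sums: A + B = {1, 4, 5, 8, 9, 11, 12, 15, 16, 18, 19}
|A + B| = 11

A + B = {1, 4, 5, 8, 9, 11, 12, 15, 16, 18, 19}


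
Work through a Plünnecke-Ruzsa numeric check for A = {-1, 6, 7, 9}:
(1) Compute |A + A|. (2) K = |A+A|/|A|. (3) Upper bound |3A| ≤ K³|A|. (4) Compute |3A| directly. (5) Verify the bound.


|A| = 4.
Step 1: Compute A + A by enumerating all 16 pairs.
A + A = {-2, 5, 6, 8, 12, 13, 14, 15, 16, 18}, so |A + A| = 10.
Step 2: Doubling constant K = |A + A|/|A| = 10/4 = 10/4 ≈ 2.5000.
Step 3: Plünnecke-Ruzsa gives |3A| ≤ K³·|A| = (2.5000)³ · 4 ≈ 62.5000.
Step 4: Compute 3A = A + A + A directly by enumerating all triples (a,b,c) ∈ A³; |3A| = 19.
Step 5: Check 19 ≤ 62.5000? Yes ✓.

K = 10/4, Plünnecke-Ruzsa bound K³|A| ≈ 62.5000, |3A| = 19, inequality holds.


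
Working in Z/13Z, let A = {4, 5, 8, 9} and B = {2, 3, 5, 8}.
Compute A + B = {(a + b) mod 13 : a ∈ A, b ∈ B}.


Work in Z/13Z: reduce every sum a + b modulo 13.
Enumerate all 16 pairs:
a = 4: 4+2=6, 4+3=7, 4+5=9, 4+8=12
a = 5: 5+2=7, 5+3=8, 5+5=10, 5+8=0
a = 8: 8+2=10, 8+3=11, 8+5=0, 8+8=3
a = 9: 9+2=11, 9+3=12, 9+5=1, 9+8=4
Distinct residues collected: {0, 1, 3, 4, 6, 7, 8, 9, 10, 11, 12}
|A + B| = 11 (out of 13 total residues).

A + B = {0, 1, 3, 4, 6, 7, 8, 9, 10, 11, 12}


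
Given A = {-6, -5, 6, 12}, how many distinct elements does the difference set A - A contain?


A - A = {a - a' : a, a' ∈ A}; |A| = 4.
Bounds: 2|A|-1 ≤ |A - A| ≤ |A|² - |A| + 1, i.e. 7 ≤ |A - A| ≤ 13.
Note: 0 ∈ A - A always (from a - a). The set is symmetric: if d ∈ A - A then -d ∈ A - A.
Enumerate nonzero differences d = a - a' with a > a' (then include -d):
Positive differences: {1, 6, 11, 12, 17, 18}
Full difference set: {0} ∪ (positive diffs) ∪ (negative diffs).
|A - A| = 1 + 2·6 = 13 (matches direct enumeration: 13).

|A - A| = 13


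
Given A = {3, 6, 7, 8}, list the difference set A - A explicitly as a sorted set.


A - A = {a - a' : a, a' ∈ A}.
Compute a - a' for each ordered pair (a, a'):
a = 3: 3-3=0, 3-6=-3, 3-7=-4, 3-8=-5
a = 6: 6-3=3, 6-6=0, 6-7=-1, 6-8=-2
a = 7: 7-3=4, 7-6=1, 7-7=0, 7-8=-1
a = 8: 8-3=5, 8-6=2, 8-7=1, 8-8=0
Collecting distinct values (and noting 0 appears from a-a):
A - A = {-5, -4, -3, -2, -1, 0, 1, 2, 3, 4, 5}
|A - A| = 11

A - A = {-5, -4, -3, -2, -1, 0, 1, 2, 3, 4, 5}


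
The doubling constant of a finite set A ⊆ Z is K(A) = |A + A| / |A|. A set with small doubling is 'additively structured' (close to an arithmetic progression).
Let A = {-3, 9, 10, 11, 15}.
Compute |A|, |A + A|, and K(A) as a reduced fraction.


|A| = 5.
Compute A + A by enumerating all 25 pairs.
A + A = {-6, 6, 7, 8, 12, 18, 19, 20, 21, 22, 24, 25, 26, 30}, so |A + A| = 14.
K = |A + A| / |A| = 14/5 (already in lowest terms) ≈ 2.8000.
Reference: AP of size 5 gives K = 9/5 ≈ 1.8000; a fully generic set of size 5 gives K ≈ 3.0000.

|A| = 5, |A + A| = 14, K = 14/5.


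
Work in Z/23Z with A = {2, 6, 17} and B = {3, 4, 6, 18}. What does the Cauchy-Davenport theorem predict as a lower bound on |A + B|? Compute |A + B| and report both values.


Cauchy-Davenport: |A + B| ≥ min(p, |A| + |B| - 1) for A, B nonempty in Z/pZ.
|A| = 3, |B| = 4, p = 23.
CD lower bound = min(23, 3 + 4 - 1) = min(23, 6) = 6.
Compute A + B mod 23 directly:
a = 2: 2+3=5, 2+4=6, 2+6=8, 2+18=20
a = 6: 6+3=9, 6+4=10, 6+6=12, 6+18=1
a = 17: 17+3=20, 17+4=21, 17+6=0, 17+18=12
A + B = {0, 1, 5, 6, 8, 9, 10, 12, 20, 21}, so |A + B| = 10.
Verify: 10 ≥ 6? Yes ✓.

CD lower bound = 6, actual |A + B| = 10.


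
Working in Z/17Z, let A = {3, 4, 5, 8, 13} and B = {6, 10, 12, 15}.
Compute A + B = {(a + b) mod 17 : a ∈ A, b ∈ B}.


Work in Z/17Z: reduce every sum a + b modulo 17.
Enumerate all 20 pairs:
a = 3: 3+6=9, 3+10=13, 3+12=15, 3+15=1
a = 4: 4+6=10, 4+10=14, 4+12=16, 4+15=2
a = 5: 5+6=11, 5+10=15, 5+12=0, 5+15=3
a = 8: 8+6=14, 8+10=1, 8+12=3, 8+15=6
a = 13: 13+6=2, 13+10=6, 13+12=8, 13+15=11
Distinct residues collected: {0, 1, 2, 3, 6, 8, 9, 10, 11, 13, 14, 15, 16}
|A + B| = 13 (out of 17 total residues).

A + B = {0, 1, 2, 3, 6, 8, 9, 10, 11, 13, 14, 15, 16}


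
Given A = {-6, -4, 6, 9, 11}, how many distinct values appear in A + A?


A + A = {a + a' : a, a' ∈ A}; |A| = 5.
General bounds: 2|A| - 1 ≤ |A + A| ≤ |A|(|A|+1)/2, i.e. 9 ≤ |A + A| ≤ 15.
Lower bound 2|A|-1 is attained iff A is an arithmetic progression.
Enumerate sums a + a' for a ≤ a' (symmetric, so this suffices):
a = -6: -6+-6=-12, -6+-4=-10, -6+6=0, -6+9=3, -6+11=5
a = -4: -4+-4=-8, -4+6=2, -4+9=5, -4+11=7
a = 6: 6+6=12, 6+9=15, 6+11=17
a = 9: 9+9=18, 9+11=20
a = 11: 11+11=22
Distinct sums: {-12, -10, -8, 0, 2, 3, 5, 7, 12, 15, 17, 18, 20, 22}
|A + A| = 14

|A + A| = 14


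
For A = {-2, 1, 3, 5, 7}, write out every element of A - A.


A - A = {a - a' : a, a' ∈ A}.
Compute a - a' for each ordered pair (a, a'):
a = -2: -2--2=0, -2-1=-3, -2-3=-5, -2-5=-7, -2-7=-9
a = 1: 1--2=3, 1-1=0, 1-3=-2, 1-5=-4, 1-7=-6
a = 3: 3--2=5, 3-1=2, 3-3=0, 3-5=-2, 3-7=-4
a = 5: 5--2=7, 5-1=4, 5-3=2, 5-5=0, 5-7=-2
a = 7: 7--2=9, 7-1=6, 7-3=4, 7-5=2, 7-7=0
Collecting distinct values (and noting 0 appears from a-a):
A - A = {-9, -7, -6, -5, -4, -3, -2, 0, 2, 3, 4, 5, 6, 7, 9}
|A - A| = 15

A - A = {-9, -7, -6, -5, -4, -3, -2, 0, 2, 3, 4, 5, 6, 7, 9}


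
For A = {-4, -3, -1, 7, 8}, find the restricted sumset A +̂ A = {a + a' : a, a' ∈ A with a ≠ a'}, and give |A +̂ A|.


Restricted sumset: A +̂ A = {a + a' : a ∈ A, a' ∈ A, a ≠ a'}.
Equivalently, take A + A and drop any sum 2a that is achievable ONLY as a + a for a ∈ A (i.e. sums representable only with equal summands).
Enumerate pairs (a, a') with a < a' (symmetric, so each unordered pair gives one sum; this covers all a ≠ a'):
  -4 + -3 = -7
  -4 + -1 = -5
  -4 + 7 = 3
  -4 + 8 = 4
  -3 + -1 = -4
  -3 + 7 = 4
  -3 + 8 = 5
  -1 + 7 = 6
  -1 + 8 = 7
  7 + 8 = 15
Collected distinct sums: {-7, -5, -4, 3, 4, 5, 6, 7, 15}
|A +̂ A| = 9
(Reference bound: |A +̂ A| ≥ 2|A| - 3 for |A| ≥ 2, with |A| = 5 giving ≥ 7.)

|A +̂ A| = 9


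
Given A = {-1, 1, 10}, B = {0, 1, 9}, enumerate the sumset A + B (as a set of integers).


A + B = {a + b : a ∈ A, b ∈ B}.
Enumerate all |A|·|B| = 3·3 = 9 pairs (a, b) and collect distinct sums.
a = -1: -1+0=-1, -1+1=0, -1+9=8
a = 1: 1+0=1, 1+1=2, 1+9=10
a = 10: 10+0=10, 10+1=11, 10+9=19
Collecting distinct sums: A + B = {-1, 0, 1, 2, 8, 10, 11, 19}
|A + B| = 8

A + B = {-1, 0, 1, 2, 8, 10, 11, 19}


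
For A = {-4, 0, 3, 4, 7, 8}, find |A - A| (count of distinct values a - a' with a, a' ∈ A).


A - A = {a - a' : a, a' ∈ A}; |A| = 6.
Bounds: 2|A|-1 ≤ |A - A| ≤ |A|² - |A| + 1, i.e. 11 ≤ |A - A| ≤ 31.
Note: 0 ∈ A - A always (from a - a). The set is symmetric: if d ∈ A - A then -d ∈ A - A.
Enumerate nonzero differences d = a - a' with a > a' (then include -d):
Positive differences: {1, 3, 4, 5, 7, 8, 11, 12}
Full difference set: {0} ∪ (positive diffs) ∪ (negative diffs).
|A - A| = 1 + 2·8 = 17 (matches direct enumeration: 17).

|A - A| = 17


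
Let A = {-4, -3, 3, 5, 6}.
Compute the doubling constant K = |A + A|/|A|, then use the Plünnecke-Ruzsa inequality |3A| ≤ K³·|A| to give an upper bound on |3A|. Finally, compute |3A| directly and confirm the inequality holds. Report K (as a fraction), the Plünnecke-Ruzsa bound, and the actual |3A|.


|A| = 5.
Step 1: Compute A + A by enumerating all 25 pairs.
A + A = {-8, -7, -6, -1, 0, 1, 2, 3, 6, 8, 9, 10, 11, 12}, so |A + A| = 14.
Step 2: Doubling constant K = |A + A|/|A| = 14/5 = 14/5 ≈ 2.8000.
Step 3: Plünnecke-Ruzsa gives |3A| ≤ K³·|A| = (2.8000)³ · 5 ≈ 109.7600.
Step 4: Compute 3A = A + A + A directly by enumerating all triples (a,b,c) ∈ A³; |3A| = 26.
Step 5: Check 26 ≤ 109.7600? Yes ✓.

K = 14/5, Plünnecke-Ruzsa bound K³|A| ≈ 109.7600, |3A| = 26, inequality holds.


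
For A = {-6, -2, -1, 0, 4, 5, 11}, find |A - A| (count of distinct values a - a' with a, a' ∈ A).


A - A = {a - a' : a, a' ∈ A}; |A| = 7.
Bounds: 2|A|-1 ≤ |A - A| ≤ |A|² - |A| + 1, i.e. 13 ≤ |A - A| ≤ 43.
Note: 0 ∈ A - A always (from a - a). The set is symmetric: if d ∈ A - A then -d ∈ A - A.
Enumerate nonzero differences d = a - a' with a > a' (then include -d):
Positive differences: {1, 2, 4, 5, 6, 7, 10, 11, 12, 13, 17}
Full difference set: {0} ∪ (positive diffs) ∪ (negative diffs).
|A - A| = 1 + 2·11 = 23 (matches direct enumeration: 23).

|A - A| = 23


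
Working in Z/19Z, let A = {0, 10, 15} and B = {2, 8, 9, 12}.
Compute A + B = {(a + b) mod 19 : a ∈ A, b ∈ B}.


Work in Z/19Z: reduce every sum a + b modulo 19.
Enumerate all 12 pairs:
a = 0: 0+2=2, 0+8=8, 0+9=9, 0+12=12
a = 10: 10+2=12, 10+8=18, 10+9=0, 10+12=3
a = 15: 15+2=17, 15+8=4, 15+9=5, 15+12=8
Distinct residues collected: {0, 2, 3, 4, 5, 8, 9, 12, 17, 18}
|A + B| = 10 (out of 19 total residues).

A + B = {0, 2, 3, 4, 5, 8, 9, 12, 17, 18}


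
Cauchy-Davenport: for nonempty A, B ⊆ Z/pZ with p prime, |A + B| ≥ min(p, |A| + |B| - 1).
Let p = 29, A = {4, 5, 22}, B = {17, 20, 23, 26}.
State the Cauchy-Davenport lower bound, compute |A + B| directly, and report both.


Cauchy-Davenport: |A + B| ≥ min(p, |A| + |B| - 1) for A, B nonempty in Z/pZ.
|A| = 3, |B| = 4, p = 29.
CD lower bound = min(29, 3 + 4 - 1) = min(29, 6) = 6.
Compute A + B mod 29 directly:
a = 4: 4+17=21, 4+20=24, 4+23=27, 4+26=1
a = 5: 5+17=22, 5+20=25, 5+23=28, 5+26=2
a = 22: 22+17=10, 22+20=13, 22+23=16, 22+26=19
A + B = {1, 2, 10, 13, 16, 19, 21, 22, 24, 25, 27, 28}, so |A + B| = 12.
Verify: 12 ≥ 6? Yes ✓.

CD lower bound = 6, actual |A + B| = 12.


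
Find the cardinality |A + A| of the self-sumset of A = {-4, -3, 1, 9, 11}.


A + A = {a + a' : a, a' ∈ A}; |A| = 5.
General bounds: 2|A| - 1 ≤ |A + A| ≤ |A|(|A|+1)/2, i.e. 9 ≤ |A + A| ≤ 15.
Lower bound 2|A|-1 is attained iff A is an arithmetic progression.
Enumerate sums a + a' for a ≤ a' (symmetric, so this suffices):
a = -4: -4+-4=-8, -4+-3=-7, -4+1=-3, -4+9=5, -4+11=7
a = -3: -3+-3=-6, -3+1=-2, -3+9=6, -3+11=8
a = 1: 1+1=2, 1+9=10, 1+11=12
a = 9: 9+9=18, 9+11=20
a = 11: 11+11=22
Distinct sums: {-8, -7, -6, -3, -2, 2, 5, 6, 7, 8, 10, 12, 18, 20, 22}
|A + A| = 15

|A + A| = 15


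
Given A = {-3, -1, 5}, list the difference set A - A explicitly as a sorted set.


A - A = {a - a' : a, a' ∈ A}.
Compute a - a' for each ordered pair (a, a'):
a = -3: -3--3=0, -3--1=-2, -3-5=-8
a = -1: -1--3=2, -1--1=0, -1-5=-6
a = 5: 5--3=8, 5--1=6, 5-5=0
Collecting distinct values (and noting 0 appears from a-a):
A - A = {-8, -6, -2, 0, 2, 6, 8}
|A - A| = 7

A - A = {-8, -6, -2, 0, 2, 6, 8}


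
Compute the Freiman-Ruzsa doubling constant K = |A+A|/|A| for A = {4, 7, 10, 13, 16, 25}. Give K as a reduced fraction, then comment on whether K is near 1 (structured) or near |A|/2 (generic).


|A| = 6.
Compute A + A by enumerating all 36 pairs.
A + A = {8, 11, 14, 17, 20, 23, 26, 29, 32, 35, 38, 41, 50}, so |A + A| = 13.
K = |A + A| / |A| = 13/6 (already in lowest terms) ≈ 2.1667.
Reference: AP of size 6 gives K = 11/6 ≈ 1.8333; a fully generic set of size 6 gives K ≈ 3.5000.

|A| = 6, |A + A| = 13, K = 13/6.


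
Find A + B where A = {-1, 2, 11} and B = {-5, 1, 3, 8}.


A + B = {a + b : a ∈ A, b ∈ B}.
Enumerate all |A|·|B| = 3·4 = 12 pairs (a, b) and collect distinct sums.
a = -1: -1+-5=-6, -1+1=0, -1+3=2, -1+8=7
a = 2: 2+-5=-3, 2+1=3, 2+3=5, 2+8=10
a = 11: 11+-5=6, 11+1=12, 11+3=14, 11+8=19
Collecting distinct sums: A + B = {-6, -3, 0, 2, 3, 5, 6, 7, 10, 12, 14, 19}
|A + B| = 12

A + B = {-6, -3, 0, 2, 3, 5, 6, 7, 10, 12, 14, 19}


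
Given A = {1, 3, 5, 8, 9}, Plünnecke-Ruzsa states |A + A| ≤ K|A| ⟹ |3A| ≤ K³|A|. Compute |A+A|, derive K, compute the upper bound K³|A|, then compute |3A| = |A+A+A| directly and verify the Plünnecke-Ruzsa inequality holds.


|A| = 5.
Step 1: Compute A + A by enumerating all 25 pairs.
A + A = {2, 4, 6, 8, 9, 10, 11, 12, 13, 14, 16, 17, 18}, so |A + A| = 13.
Step 2: Doubling constant K = |A + A|/|A| = 13/5 = 13/5 ≈ 2.6000.
Step 3: Plünnecke-Ruzsa gives |3A| ≤ K³·|A| = (2.6000)³ · 5 ≈ 87.8800.
Step 4: Compute 3A = A + A + A directly by enumerating all triples (a,b,c) ∈ A³; |3A| = 22.
Step 5: Check 22 ≤ 87.8800? Yes ✓.

K = 13/5, Plünnecke-Ruzsa bound K³|A| ≈ 87.8800, |3A| = 22, inequality holds.


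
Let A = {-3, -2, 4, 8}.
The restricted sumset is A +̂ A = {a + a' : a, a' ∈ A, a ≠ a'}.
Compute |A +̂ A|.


Restricted sumset: A +̂ A = {a + a' : a ∈ A, a' ∈ A, a ≠ a'}.
Equivalently, take A + A and drop any sum 2a that is achievable ONLY as a + a for a ∈ A (i.e. sums representable only with equal summands).
Enumerate pairs (a, a') with a < a' (symmetric, so each unordered pair gives one sum; this covers all a ≠ a'):
  -3 + -2 = -5
  -3 + 4 = 1
  -3 + 8 = 5
  -2 + 4 = 2
  -2 + 8 = 6
  4 + 8 = 12
Collected distinct sums: {-5, 1, 2, 5, 6, 12}
|A +̂ A| = 6
(Reference bound: |A +̂ A| ≥ 2|A| - 3 for |A| ≥ 2, with |A| = 4 giving ≥ 5.)

|A +̂ A| = 6


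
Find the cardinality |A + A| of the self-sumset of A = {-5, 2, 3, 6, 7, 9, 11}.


A + A = {a + a' : a, a' ∈ A}; |A| = 7.
General bounds: 2|A| - 1 ≤ |A + A| ≤ |A|(|A|+1)/2, i.e. 13 ≤ |A + A| ≤ 28.
Lower bound 2|A|-1 is attained iff A is an arithmetic progression.
Enumerate sums a + a' for a ≤ a' (symmetric, so this suffices):
a = -5: -5+-5=-10, -5+2=-3, -5+3=-2, -5+6=1, -5+7=2, -5+9=4, -5+11=6
a = 2: 2+2=4, 2+3=5, 2+6=8, 2+7=9, 2+9=11, 2+11=13
a = 3: 3+3=6, 3+6=9, 3+7=10, 3+9=12, 3+11=14
a = 6: 6+6=12, 6+7=13, 6+9=15, 6+11=17
a = 7: 7+7=14, 7+9=16, 7+11=18
a = 9: 9+9=18, 9+11=20
a = 11: 11+11=22
Distinct sums: {-10, -3, -2, 1, 2, 4, 5, 6, 8, 9, 10, 11, 12, 13, 14, 15, 16, 17, 18, 20, 22}
|A + A| = 21

|A + A| = 21


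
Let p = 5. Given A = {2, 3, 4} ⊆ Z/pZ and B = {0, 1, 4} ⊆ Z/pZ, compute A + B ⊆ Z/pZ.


Work in Z/5Z: reduce every sum a + b modulo 5.
Enumerate all 9 pairs:
a = 2: 2+0=2, 2+1=3, 2+4=1
a = 3: 3+0=3, 3+1=4, 3+4=2
a = 4: 4+0=4, 4+1=0, 4+4=3
Distinct residues collected: {0, 1, 2, 3, 4}
|A + B| = 5 (out of 5 total residues).

A + B = {0, 1, 2, 3, 4}


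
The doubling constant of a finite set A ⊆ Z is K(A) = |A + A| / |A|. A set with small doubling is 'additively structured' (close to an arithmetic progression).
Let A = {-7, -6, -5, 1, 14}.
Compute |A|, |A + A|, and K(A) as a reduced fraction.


|A| = 5.
Compute A + A by enumerating all 25 pairs.
A + A = {-14, -13, -12, -11, -10, -6, -5, -4, 2, 7, 8, 9, 15, 28}, so |A + A| = 14.
K = |A + A| / |A| = 14/5 (already in lowest terms) ≈ 2.8000.
Reference: AP of size 5 gives K = 9/5 ≈ 1.8000; a fully generic set of size 5 gives K ≈ 3.0000.

|A| = 5, |A + A| = 14, K = 14/5.


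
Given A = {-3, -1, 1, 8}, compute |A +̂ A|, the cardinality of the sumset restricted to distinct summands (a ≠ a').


Restricted sumset: A +̂ A = {a + a' : a ∈ A, a' ∈ A, a ≠ a'}.
Equivalently, take A + A and drop any sum 2a that is achievable ONLY as a + a for a ∈ A (i.e. sums representable only with equal summands).
Enumerate pairs (a, a') with a < a' (symmetric, so each unordered pair gives one sum; this covers all a ≠ a'):
  -3 + -1 = -4
  -3 + 1 = -2
  -3 + 8 = 5
  -1 + 1 = 0
  -1 + 8 = 7
  1 + 8 = 9
Collected distinct sums: {-4, -2, 0, 5, 7, 9}
|A +̂ A| = 6
(Reference bound: |A +̂ A| ≥ 2|A| - 3 for |A| ≥ 2, with |A| = 4 giving ≥ 5.)

|A +̂ A| = 6


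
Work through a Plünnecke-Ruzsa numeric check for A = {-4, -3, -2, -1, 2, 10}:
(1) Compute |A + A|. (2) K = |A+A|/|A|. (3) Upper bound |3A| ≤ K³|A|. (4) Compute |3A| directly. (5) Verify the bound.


|A| = 6.
Step 1: Compute A + A by enumerating all 36 pairs.
A + A = {-8, -7, -6, -5, -4, -3, -2, -1, 0, 1, 4, 6, 7, 8, 9, 12, 20}, so |A + A| = 17.
Step 2: Doubling constant K = |A + A|/|A| = 17/6 = 17/6 ≈ 2.8333.
Step 3: Plünnecke-Ruzsa gives |3A| ≤ K³·|A| = (2.8333)³ · 6 ≈ 136.4722.
Step 4: Compute 3A = A + A + A directly by enumerating all triples (a,b,c) ∈ A³; |3A| = 31.
Step 5: Check 31 ≤ 136.4722? Yes ✓.

K = 17/6, Plünnecke-Ruzsa bound K³|A| ≈ 136.4722, |3A| = 31, inequality holds.


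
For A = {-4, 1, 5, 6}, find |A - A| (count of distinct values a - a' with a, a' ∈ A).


A - A = {a - a' : a, a' ∈ A}; |A| = 4.
Bounds: 2|A|-1 ≤ |A - A| ≤ |A|² - |A| + 1, i.e. 7 ≤ |A - A| ≤ 13.
Note: 0 ∈ A - A always (from a - a). The set is symmetric: if d ∈ A - A then -d ∈ A - A.
Enumerate nonzero differences d = a - a' with a > a' (then include -d):
Positive differences: {1, 4, 5, 9, 10}
Full difference set: {0} ∪ (positive diffs) ∪ (negative diffs).
|A - A| = 1 + 2·5 = 11 (matches direct enumeration: 11).

|A - A| = 11


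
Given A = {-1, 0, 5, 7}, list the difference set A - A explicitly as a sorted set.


A - A = {a - a' : a, a' ∈ A}.
Compute a - a' for each ordered pair (a, a'):
a = -1: -1--1=0, -1-0=-1, -1-5=-6, -1-7=-8
a = 0: 0--1=1, 0-0=0, 0-5=-5, 0-7=-7
a = 5: 5--1=6, 5-0=5, 5-5=0, 5-7=-2
a = 7: 7--1=8, 7-0=7, 7-5=2, 7-7=0
Collecting distinct values (and noting 0 appears from a-a):
A - A = {-8, -7, -6, -5, -2, -1, 0, 1, 2, 5, 6, 7, 8}
|A - A| = 13

A - A = {-8, -7, -6, -5, -2, -1, 0, 1, 2, 5, 6, 7, 8}


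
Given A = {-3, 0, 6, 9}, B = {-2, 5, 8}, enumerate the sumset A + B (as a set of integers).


A + B = {a + b : a ∈ A, b ∈ B}.
Enumerate all |A|·|B| = 4·3 = 12 pairs (a, b) and collect distinct sums.
a = -3: -3+-2=-5, -3+5=2, -3+8=5
a = 0: 0+-2=-2, 0+5=5, 0+8=8
a = 6: 6+-2=4, 6+5=11, 6+8=14
a = 9: 9+-2=7, 9+5=14, 9+8=17
Collecting distinct sums: A + B = {-5, -2, 2, 4, 5, 7, 8, 11, 14, 17}
|A + B| = 10

A + B = {-5, -2, 2, 4, 5, 7, 8, 11, 14, 17}


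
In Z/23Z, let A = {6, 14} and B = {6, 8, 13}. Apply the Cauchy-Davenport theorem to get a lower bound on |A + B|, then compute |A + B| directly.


Cauchy-Davenport: |A + B| ≥ min(p, |A| + |B| - 1) for A, B nonempty in Z/pZ.
|A| = 2, |B| = 3, p = 23.
CD lower bound = min(23, 2 + 3 - 1) = min(23, 4) = 4.
Compute A + B mod 23 directly:
a = 6: 6+6=12, 6+8=14, 6+13=19
a = 14: 14+6=20, 14+8=22, 14+13=4
A + B = {4, 12, 14, 19, 20, 22}, so |A + B| = 6.
Verify: 6 ≥ 4? Yes ✓.

CD lower bound = 4, actual |A + B| = 6.


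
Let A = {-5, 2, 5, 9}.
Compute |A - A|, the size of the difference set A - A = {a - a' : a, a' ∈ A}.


A - A = {a - a' : a, a' ∈ A}; |A| = 4.
Bounds: 2|A|-1 ≤ |A - A| ≤ |A|² - |A| + 1, i.e. 7 ≤ |A - A| ≤ 13.
Note: 0 ∈ A - A always (from a - a). The set is symmetric: if d ∈ A - A then -d ∈ A - A.
Enumerate nonzero differences d = a - a' with a > a' (then include -d):
Positive differences: {3, 4, 7, 10, 14}
Full difference set: {0} ∪ (positive diffs) ∪ (negative diffs).
|A - A| = 1 + 2·5 = 11 (matches direct enumeration: 11).

|A - A| = 11


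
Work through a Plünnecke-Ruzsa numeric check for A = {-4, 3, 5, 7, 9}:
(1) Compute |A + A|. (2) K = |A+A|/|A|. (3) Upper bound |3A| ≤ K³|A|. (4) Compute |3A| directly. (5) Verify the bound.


|A| = 5.
Step 1: Compute A + A by enumerating all 25 pairs.
A + A = {-8, -1, 1, 3, 5, 6, 8, 10, 12, 14, 16, 18}, so |A + A| = 12.
Step 2: Doubling constant K = |A + A|/|A| = 12/5 = 12/5 ≈ 2.4000.
Step 3: Plünnecke-Ruzsa gives |3A| ≤ K³·|A| = (2.4000)³ · 5 ≈ 69.1200.
Step 4: Compute 3A = A + A + A directly by enumerating all triples (a,b,c) ∈ A³; |3A| = 22.
Step 5: Check 22 ≤ 69.1200? Yes ✓.

K = 12/5, Plünnecke-Ruzsa bound K³|A| ≈ 69.1200, |3A| = 22, inequality holds.


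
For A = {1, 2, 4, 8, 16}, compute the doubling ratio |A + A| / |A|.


|A| = 5.
Compute A + A by enumerating all 25 pairs.
A + A = {2, 3, 4, 5, 6, 8, 9, 10, 12, 16, 17, 18, 20, 24, 32}, so |A + A| = 15.
K = |A + A| / |A| = 15/5 = 3/1 ≈ 3.0000.
Reference: AP of size 5 gives K = 9/5 ≈ 1.8000; a fully generic set of size 5 gives K ≈ 3.0000.

|A| = 5, |A + A| = 15, K = 15/5 = 3/1.


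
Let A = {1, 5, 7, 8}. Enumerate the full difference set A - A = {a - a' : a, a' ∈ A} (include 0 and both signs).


A - A = {a - a' : a, a' ∈ A}.
Compute a - a' for each ordered pair (a, a'):
a = 1: 1-1=0, 1-5=-4, 1-7=-6, 1-8=-7
a = 5: 5-1=4, 5-5=0, 5-7=-2, 5-8=-3
a = 7: 7-1=6, 7-5=2, 7-7=0, 7-8=-1
a = 8: 8-1=7, 8-5=3, 8-7=1, 8-8=0
Collecting distinct values (and noting 0 appears from a-a):
A - A = {-7, -6, -4, -3, -2, -1, 0, 1, 2, 3, 4, 6, 7}
|A - A| = 13

A - A = {-7, -6, -4, -3, -2, -1, 0, 1, 2, 3, 4, 6, 7}


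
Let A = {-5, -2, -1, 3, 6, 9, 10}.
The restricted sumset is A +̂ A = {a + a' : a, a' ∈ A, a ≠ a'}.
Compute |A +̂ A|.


Restricted sumset: A +̂ A = {a + a' : a ∈ A, a' ∈ A, a ≠ a'}.
Equivalently, take A + A and drop any sum 2a that is achievable ONLY as a + a for a ∈ A (i.e. sums representable only with equal summands).
Enumerate pairs (a, a') with a < a' (symmetric, so each unordered pair gives one sum; this covers all a ≠ a'):
  -5 + -2 = -7
  -5 + -1 = -6
  -5 + 3 = -2
  -5 + 6 = 1
  -5 + 9 = 4
  -5 + 10 = 5
  -2 + -1 = -3
  -2 + 3 = 1
  -2 + 6 = 4
  -2 + 9 = 7
  -2 + 10 = 8
  -1 + 3 = 2
  -1 + 6 = 5
  -1 + 9 = 8
  -1 + 10 = 9
  3 + 6 = 9
  3 + 9 = 12
  3 + 10 = 13
  6 + 9 = 15
  6 + 10 = 16
  9 + 10 = 19
Collected distinct sums: {-7, -6, -3, -2, 1, 2, 4, 5, 7, 8, 9, 12, 13, 15, 16, 19}
|A +̂ A| = 16
(Reference bound: |A +̂ A| ≥ 2|A| - 3 for |A| ≥ 2, with |A| = 7 giving ≥ 11.)

|A +̂ A| = 16


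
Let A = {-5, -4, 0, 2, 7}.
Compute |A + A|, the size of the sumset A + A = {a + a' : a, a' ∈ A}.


A + A = {a + a' : a, a' ∈ A}; |A| = 5.
General bounds: 2|A| - 1 ≤ |A + A| ≤ |A|(|A|+1)/2, i.e. 9 ≤ |A + A| ≤ 15.
Lower bound 2|A|-1 is attained iff A is an arithmetic progression.
Enumerate sums a + a' for a ≤ a' (symmetric, so this suffices):
a = -5: -5+-5=-10, -5+-4=-9, -5+0=-5, -5+2=-3, -5+7=2
a = -4: -4+-4=-8, -4+0=-4, -4+2=-2, -4+7=3
a = 0: 0+0=0, 0+2=2, 0+7=7
a = 2: 2+2=4, 2+7=9
a = 7: 7+7=14
Distinct sums: {-10, -9, -8, -5, -4, -3, -2, 0, 2, 3, 4, 7, 9, 14}
|A + A| = 14

|A + A| = 14
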